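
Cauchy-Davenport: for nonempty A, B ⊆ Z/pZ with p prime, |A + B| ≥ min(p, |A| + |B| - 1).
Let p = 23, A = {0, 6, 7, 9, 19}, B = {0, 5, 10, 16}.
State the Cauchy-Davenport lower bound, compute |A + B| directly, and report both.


Cauchy-Davenport: |A + B| ≥ min(p, |A| + |B| - 1) for A, B nonempty in Z/pZ.
|A| = 5, |B| = 4, p = 23.
CD lower bound = min(23, 5 + 4 - 1) = min(23, 8) = 8.
Compute A + B mod 23 directly:
a = 0: 0+0=0, 0+5=5, 0+10=10, 0+16=16
a = 6: 6+0=6, 6+5=11, 6+10=16, 6+16=22
a = 7: 7+0=7, 7+5=12, 7+10=17, 7+16=0
a = 9: 9+0=9, 9+5=14, 9+10=19, 9+16=2
a = 19: 19+0=19, 19+5=1, 19+10=6, 19+16=12
A + B = {0, 1, 2, 5, 6, 7, 9, 10, 11, 12, 14, 16, 17, 19, 22}, so |A + B| = 15.
Verify: 15 ≥ 8? Yes ✓.

CD lower bound = 8, actual |A + B| = 15.


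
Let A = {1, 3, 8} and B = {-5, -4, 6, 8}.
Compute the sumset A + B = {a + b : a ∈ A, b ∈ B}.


A + B = {a + b : a ∈ A, b ∈ B}.
Enumerate all |A|·|B| = 3·4 = 12 pairs (a, b) and collect distinct sums.
a = 1: 1+-5=-4, 1+-4=-3, 1+6=7, 1+8=9
a = 3: 3+-5=-2, 3+-4=-1, 3+6=9, 3+8=11
a = 8: 8+-5=3, 8+-4=4, 8+6=14, 8+8=16
Collecting distinct sums: A + B = {-4, -3, -2, -1, 3, 4, 7, 9, 11, 14, 16}
|A + B| = 11

A + B = {-4, -3, -2, -1, 3, 4, 7, 9, 11, 14, 16}


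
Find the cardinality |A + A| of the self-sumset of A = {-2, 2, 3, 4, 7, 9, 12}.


A + A = {a + a' : a, a' ∈ A}; |A| = 7.
General bounds: 2|A| - 1 ≤ |A + A| ≤ |A|(|A|+1)/2, i.e. 13 ≤ |A + A| ≤ 28.
Lower bound 2|A|-1 is attained iff A is an arithmetic progression.
Enumerate sums a + a' for a ≤ a' (symmetric, so this suffices):
a = -2: -2+-2=-4, -2+2=0, -2+3=1, -2+4=2, -2+7=5, -2+9=7, -2+12=10
a = 2: 2+2=4, 2+3=5, 2+4=6, 2+7=9, 2+9=11, 2+12=14
a = 3: 3+3=6, 3+4=7, 3+7=10, 3+9=12, 3+12=15
a = 4: 4+4=8, 4+7=11, 4+9=13, 4+12=16
a = 7: 7+7=14, 7+9=16, 7+12=19
a = 9: 9+9=18, 9+12=21
a = 12: 12+12=24
Distinct sums: {-4, 0, 1, 2, 4, 5, 6, 7, 8, 9, 10, 11, 12, 13, 14, 15, 16, 18, 19, 21, 24}
|A + A| = 21

|A + A| = 21


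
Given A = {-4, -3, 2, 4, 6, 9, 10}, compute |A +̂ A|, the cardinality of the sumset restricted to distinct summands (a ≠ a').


Restricted sumset: A +̂ A = {a + a' : a ∈ A, a' ∈ A, a ≠ a'}.
Equivalently, take A + A and drop any sum 2a that is achievable ONLY as a + a for a ∈ A (i.e. sums representable only with equal summands).
Enumerate pairs (a, a') with a < a' (symmetric, so each unordered pair gives one sum; this covers all a ≠ a'):
  -4 + -3 = -7
  -4 + 2 = -2
  -4 + 4 = 0
  -4 + 6 = 2
  -4 + 9 = 5
  -4 + 10 = 6
  -3 + 2 = -1
  -3 + 4 = 1
  -3 + 6 = 3
  -3 + 9 = 6
  -3 + 10 = 7
  2 + 4 = 6
  2 + 6 = 8
  2 + 9 = 11
  2 + 10 = 12
  4 + 6 = 10
  4 + 9 = 13
  4 + 10 = 14
  6 + 9 = 15
  6 + 10 = 16
  9 + 10 = 19
Collected distinct sums: {-7, -2, -1, 0, 1, 2, 3, 5, 6, 7, 8, 10, 11, 12, 13, 14, 15, 16, 19}
|A +̂ A| = 19
(Reference bound: |A +̂ A| ≥ 2|A| - 3 for |A| ≥ 2, with |A| = 7 giving ≥ 11.)

|A +̂ A| = 19


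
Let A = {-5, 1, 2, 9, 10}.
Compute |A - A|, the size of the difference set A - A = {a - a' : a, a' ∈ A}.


A - A = {a - a' : a, a' ∈ A}; |A| = 5.
Bounds: 2|A|-1 ≤ |A - A| ≤ |A|² - |A| + 1, i.e. 9 ≤ |A - A| ≤ 21.
Note: 0 ∈ A - A always (from a - a). The set is symmetric: if d ∈ A - A then -d ∈ A - A.
Enumerate nonzero differences d = a - a' with a > a' (then include -d):
Positive differences: {1, 6, 7, 8, 9, 14, 15}
Full difference set: {0} ∪ (positive diffs) ∪ (negative diffs).
|A - A| = 1 + 2·7 = 15 (matches direct enumeration: 15).

|A - A| = 15


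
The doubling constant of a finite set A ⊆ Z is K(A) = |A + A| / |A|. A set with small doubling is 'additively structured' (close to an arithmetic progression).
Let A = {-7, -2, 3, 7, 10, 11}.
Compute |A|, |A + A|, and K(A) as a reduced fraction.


|A| = 6.
Compute A + A by enumerating all 36 pairs.
A + A = {-14, -9, -4, 0, 1, 3, 4, 5, 6, 8, 9, 10, 13, 14, 17, 18, 20, 21, 22}, so |A + A| = 19.
K = |A + A| / |A| = 19/6 (already in lowest terms) ≈ 3.1667.
Reference: AP of size 6 gives K = 11/6 ≈ 1.8333; a fully generic set of size 6 gives K ≈ 3.5000.

|A| = 6, |A + A| = 19, K = 19/6.


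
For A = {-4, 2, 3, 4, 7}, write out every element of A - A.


A - A = {a - a' : a, a' ∈ A}.
Compute a - a' for each ordered pair (a, a'):
a = -4: -4--4=0, -4-2=-6, -4-3=-7, -4-4=-8, -4-7=-11
a = 2: 2--4=6, 2-2=0, 2-3=-1, 2-4=-2, 2-7=-5
a = 3: 3--4=7, 3-2=1, 3-3=0, 3-4=-1, 3-7=-4
a = 4: 4--4=8, 4-2=2, 4-3=1, 4-4=0, 4-7=-3
a = 7: 7--4=11, 7-2=5, 7-3=4, 7-4=3, 7-7=0
Collecting distinct values (and noting 0 appears from a-a):
A - A = {-11, -8, -7, -6, -5, -4, -3, -2, -1, 0, 1, 2, 3, 4, 5, 6, 7, 8, 11}
|A - A| = 19

A - A = {-11, -8, -7, -6, -5, -4, -3, -2, -1, 0, 1, 2, 3, 4, 5, 6, 7, 8, 11}


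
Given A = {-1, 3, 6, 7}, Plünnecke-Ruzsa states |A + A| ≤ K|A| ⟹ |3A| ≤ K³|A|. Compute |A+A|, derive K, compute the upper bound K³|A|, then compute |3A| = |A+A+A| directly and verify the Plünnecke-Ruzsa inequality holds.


|A| = 4.
Step 1: Compute A + A by enumerating all 16 pairs.
A + A = {-2, 2, 5, 6, 9, 10, 12, 13, 14}, so |A + A| = 9.
Step 2: Doubling constant K = |A + A|/|A| = 9/4 = 9/4 ≈ 2.2500.
Step 3: Plünnecke-Ruzsa gives |3A| ≤ K³·|A| = (2.2500)³ · 4 ≈ 45.5625.
Step 4: Compute 3A = A + A + A directly by enumerating all triples (a,b,c) ∈ A³; |3A| = 16.
Step 5: Check 16 ≤ 45.5625? Yes ✓.

K = 9/4, Plünnecke-Ruzsa bound K³|A| ≈ 45.5625, |3A| = 16, inequality holds.


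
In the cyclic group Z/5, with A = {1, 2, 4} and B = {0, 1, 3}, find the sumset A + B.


Work in Z/5Z: reduce every sum a + b modulo 5.
Enumerate all 9 pairs:
a = 1: 1+0=1, 1+1=2, 1+3=4
a = 2: 2+0=2, 2+1=3, 2+3=0
a = 4: 4+0=4, 4+1=0, 4+3=2
Distinct residues collected: {0, 1, 2, 3, 4}
|A + B| = 5 (out of 5 total residues).

A + B = {0, 1, 2, 3, 4}


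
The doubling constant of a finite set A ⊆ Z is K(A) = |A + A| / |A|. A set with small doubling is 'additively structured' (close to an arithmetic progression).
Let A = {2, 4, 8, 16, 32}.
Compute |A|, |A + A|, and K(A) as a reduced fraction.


|A| = 5.
Compute A + A by enumerating all 25 pairs.
A + A = {4, 6, 8, 10, 12, 16, 18, 20, 24, 32, 34, 36, 40, 48, 64}, so |A + A| = 15.
K = |A + A| / |A| = 15/5 = 3/1 ≈ 3.0000.
Reference: AP of size 5 gives K = 9/5 ≈ 1.8000; a fully generic set of size 5 gives K ≈ 3.0000.

|A| = 5, |A + A| = 15, K = 15/5 = 3/1.


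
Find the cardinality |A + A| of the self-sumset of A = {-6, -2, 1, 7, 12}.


A + A = {a + a' : a, a' ∈ A}; |A| = 5.
General bounds: 2|A| - 1 ≤ |A + A| ≤ |A|(|A|+1)/2, i.e. 9 ≤ |A + A| ≤ 15.
Lower bound 2|A|-1 is attained iff A is an arithmetic progression.
Enumerate sums a + a' for a ≤ a' (symmetric, so this suffices):
a = -6: -6+-6=-12, -6+-2=-8, -6+1=-5, -6+7=1, -6+12=6
a = -2: -2+-2=-4, -2+1=-1, -2+7=5, -2+12=10
a = 1: 1+1=2, 1+7=8, 1+12=13
a = 7: 7+7=14, 7+12=19
a = 12: 12+12=24
Distinct sums: {-12, -8, -5, -4, -1, 1, 2, 5, 6, 8, 10, 13, 14, 19, 24}
|A + A| = 15

|A + A| = 15


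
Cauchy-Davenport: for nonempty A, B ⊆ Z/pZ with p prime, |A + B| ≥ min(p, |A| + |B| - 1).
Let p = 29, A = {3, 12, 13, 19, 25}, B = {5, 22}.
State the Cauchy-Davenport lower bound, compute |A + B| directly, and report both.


Cauchy-Davenport: |A + B| ≥ min(p, |A| + |B| - 1) for A, B nonempty in Z/pZ.
|A| = 5, |B| = 2, p = 29.
CD lower bound = min(29, 5 + 2 - 1) = min(29, 6) = 6.
Compute A + B mod 29 directly:
a = 3: 3+5=8, 3+22=25
a = 12: 12+5=17, 12+22=5
a = 13: 13+5=18, 13+22=6
a = 19: 19+5=24, 19+22=12
a = 25: 25+5=1, 25+22=18
A + B = {1, 5, 6, 8, 12, 17, 18, 24, 25}, so |A + B| = 9.
Verify: 9 ≥ 6? Yes ✓.

CD lower bound = 6, actual |A + B| = 9.


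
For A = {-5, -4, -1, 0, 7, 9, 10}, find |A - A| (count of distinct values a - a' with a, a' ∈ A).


A - A = {a - a' : a, a' ∈ A}; |A| = 7.
Bounds: 2|A|-1 ≤ |A - A| ≤ |A|² - |A| + 1, i.e. 13 ≤ |A - A| ≤ 43.
Note: 0 ∈ A - A always (from a - a). The set is symmetric: if d ∈ A - A then -d ∈ A - A.
Enumerate nonzero differences d = a - a' with a > a' (then include -d):
Positive differences: {1, 2, 3, 4, 5, 7, 8, 9, 10, 11, 12, 13, 14, 15}
Full difference set: {0} ∪ (positive diffs) ∪ (negative diffs).
|A - A| = 1 + 2·14 = 29 (matches direct enumeration: 29).

|A - A| = 29


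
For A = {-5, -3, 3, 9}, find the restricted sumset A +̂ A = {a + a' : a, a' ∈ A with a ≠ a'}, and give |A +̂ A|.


Restricted sumset: A +̂ A = {a + a' : a ∈ A, a' ∈ A, a ≠ a'}.
Equivalently, take A + A and drop any sum 2a that is achievable ONLY as a + a for a ∈ A (i.e. sums representable only with equal summands).
Enumerate pairs (a, a') with a < a' (symmetric, so each unordered pair gives one sum; this covers all a ≠ a'):
  -5 + -3 = -8
  -5 + 3 = -2
  -5 + 9 = 4
  -3 + 3 = 0
  -3 + 9 = 6
  3 + 9 = 12
Collected distinct sums: {-8, -2, 0, 4, 6, 12}
|A +̂ A| = 6
(Reference bound: |A +̂ A| ≥ 2|A| - 3 for |A| ≥ 2, with |A| = 4 giving ≥ 5.)

|A +̂ A| = 6


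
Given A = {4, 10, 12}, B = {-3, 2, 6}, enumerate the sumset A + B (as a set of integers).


A + B = {a + b : a ∈ A, b ∈ B}.
Enumerate all |A|·|B| = 3·3 = 9 pairs (a, b) and collect distinct sums.
a = 4: 4+-3=1, 4+2=6, 4+6=10
a = 10: 10+-3=7, 10+2=12, 10+6=16
a = 12: 12+-3=9, 12+2=14, 12+6=18
Collecting distinct sums: A + B = {1, 6, 7, 9, 10, 12, 14, 16, 18}
|A + B| = 9

A + B = {1, 6, 7, 9, 10, 12, 14, 16, 18}


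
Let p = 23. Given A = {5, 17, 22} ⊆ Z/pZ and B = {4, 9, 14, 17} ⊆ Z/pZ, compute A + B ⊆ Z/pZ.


Work in Z/23Z: reduce every sum a + b modulo 23.
Enumerate all 12 pairs:
a = 5: 5+4=9, 5+9=14, 5+14=19, 5+17=22
a = 17: 17+4=21, 17+9=3, 17+14=8, 17+17=11
a = 22: 22+4=3, 22+9=8, 22+14=13, 22+17=16
Distinct residues collected: {3, 8, 9, 11, 13, 14, 16, 19, 21, 22}
|A + B| = 10 (out of 23 total residues).

A + B = {3, 8, 9, 11, 13, 14, 16, 19, 21, 22}


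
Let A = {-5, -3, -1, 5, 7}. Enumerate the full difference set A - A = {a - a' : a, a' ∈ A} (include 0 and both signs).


A - A = {a - a' : a, a' ∈ A}.
Compute a - a' for each ordered pair (a, a'):
a = -5: -5--5=0, -5--3=-2, -5--1=-4, -5-5=-10, -5-7=-12
a = -3: -3--5=2, -3--3=0, -3--1=-2, -3-5=-8, -3-7=-10
a = -1: -1--5=4, -1--3=2, -1--1=0, -1-5=-6, -1-7=-8
a = 5: 5--5=10, 5--3=8, 5--1=6, 5-5=0, 5-7=-2
a = 7: 7--5=12, 7--3=10, 7--1=8, 7-5=2, 7-7=0
Collecting distinct values (and noting 0 appears from a-a):
A - A = {-12, -10, -8, -6, -4, -2, 0, 2, 4, 6, 8, 10, 12}
|A - A| = 13

A - A = {-12, -10, -8, -6, -4, -2, 0, 2, 4, 6, 8, 10, 12}


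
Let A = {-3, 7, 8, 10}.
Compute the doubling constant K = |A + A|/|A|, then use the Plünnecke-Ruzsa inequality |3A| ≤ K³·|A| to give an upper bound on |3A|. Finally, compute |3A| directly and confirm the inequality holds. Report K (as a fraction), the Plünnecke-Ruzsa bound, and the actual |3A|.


|A| = 4.
Step 1: Compute A + A by enumerating all 16 pairs.
A + A = {-6, 4, 5, 7, 14, 15, 16, 17, 18, 20}, so |A + A| = 10.
Step 2: Doubling constant K = |A + A|/|A| = 10/4 = 10/4 ≈ 2.5000.
Step 3: Plünnecke-Ruzsa gives |3A| ≤ K³·|A| = (2.5000)³ · 4 ≈ 62.5000.
Step 4: Compute 3A = A + A + A directly by enumerating all triples (a,b,c) ∈ A³; |3A| = 19.
Step 5: Check 19 ≤ 62.5000? Yes ✓.

K = 10/4, Plünnecke-Ruzsa bound K³|A| ≈ 62.5000, |3A| = 19, inequality holds.


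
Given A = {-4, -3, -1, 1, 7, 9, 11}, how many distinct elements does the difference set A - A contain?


A - A = {a - a' : a, a' ∈ A}; |A| = 7.
Bounds: 2|A|-1 ≤ |A - A| ≤ |A|² - |A| + 1, i.e. 13 ≤ |A - A| ≤ 43.
Note: 0 ∈ A - A always (from a - a). The set is symmetric: if d ∈ A - A then -d ∈ A - A.
Enumerate nonzero differences d = a - a' with a > a' (then include -d):
Positive differences: {1, 2, 3, 4, 5, 6, 8, 10, 11, 12, 13, 14, 15}
Full difference set: {0} ∪ (positive diffs) ∪ (negative diffs).
|A - A| = 1 + 2·13 = 27 (matches direct enumeration: 27).

|A - A| = 27


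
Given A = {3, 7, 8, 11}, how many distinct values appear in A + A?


A + A = {a + a' : a, a' ∈ A}; |A| = 4.
General bounds: 2|A| - 1 ≤ |A + A| ≤ |A|(|A|+1)/2, i.e. 7 ≤ |A + A| ≤ 10.
Lower bound 2|A|-1 is attained iff A is an arithmetic progression.
Enumerate sums a + a' for a ≤ a' (symmetric, so this suffices):
a = 3: 3+3=6, 3+7=10, 3+8=11, 3+11=14
a = 7: 7+7=14, 7+8=15, 7+11=18
a = 8: 8+8=16, 8+11=19
a = 11: 11+11=22
Distinct sums: {6, 10, 11, 14, 15, 16, 18, 19, 22}
|A + A| = 9

|A + A| = 9


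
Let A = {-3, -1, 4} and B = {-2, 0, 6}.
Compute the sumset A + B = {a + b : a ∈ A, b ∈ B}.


A + B = {a + b : a ∈ A, b ∈ B}.
Enumerate all |A|·|B| = 3·3 = 9 pairs (a, b) and collect distinct sums.
a = -3: -3+-2=-5, -3+0=-3, -3+6=3
a = -1: -1+-2=-3, -1+0=-1, -1+6=5
a = 4: 4+-2=2, 4+0=4, 4+6=10
Collecting distinct sums: A + B = {-5, -3, -1, 2, 3, 4, 5, 10}
|A + B| = 8

A + B = {-5, -3, -1, 2, 3, 4, 5, 10}


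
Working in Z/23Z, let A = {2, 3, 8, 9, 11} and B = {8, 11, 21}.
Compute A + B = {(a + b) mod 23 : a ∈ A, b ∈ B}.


Work in Z/23Z: reduce every sum a + b modulo 23.
Enumerate all 15 pairs:
a = 2: 2+8=10, 2+11=13, 2+21=0
a = 3: 3+8=11, 3+11=14, 3+21=1
a = 8: 8+8=16, 8+11=19, 8+21=6
a = 9: 9+8=17, 9+11=20, 9+21=7
a = 11: 11+8=19, 11+11=22, 11+21=9
Distinct residues collected: {0, 1, 6, 7, 9, 10, 11, 13, 14, 16, 17, 19, 20, 22}
|A + B| = 14 (out of 23 total residues).

A + B = {0, 1, 6, 7, 9, 10, 11, 13, 14, 16, 17, 19, 20, 22}


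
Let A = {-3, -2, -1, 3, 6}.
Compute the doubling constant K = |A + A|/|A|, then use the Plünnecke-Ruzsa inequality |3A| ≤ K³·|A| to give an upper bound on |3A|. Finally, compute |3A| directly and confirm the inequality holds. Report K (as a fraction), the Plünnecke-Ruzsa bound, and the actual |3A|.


|A| = 5.
Step 1: Compute A + A by enumerating all 25 pairs.
A + A = {-6, -5, -4, -3, -2, 0, 1, 2, 3, 4, 5, 6, 9, 12}, so |A + A| = 14.
Step 2: Doubling constant K = |A + A|/|A| = 14/5 = 14/5 ≈ 2.8000.
Step 3: Plünnecke-Ruzsa gives |3A| ≤ K³·|A| = (2.8000)³ · 5 ≈ 109.7600.
Step 4: Compute 3A = A + A + A directly by enumerating all triples (a,b,c) ∈ A³; |3A| = 24.
Step 5: Check 24 ≤ 109.7600? Yes ✓.

K = 14/5, Plünnecke-Ruzsa bound K³|A| ≈ 109.7600, |3A| = 24, inequality holds.


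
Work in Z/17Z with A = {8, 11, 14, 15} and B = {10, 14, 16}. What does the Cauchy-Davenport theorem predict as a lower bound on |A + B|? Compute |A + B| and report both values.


Cauchy-Davenport: |A + B| ≥ min(p, |A| + |B| - 1) for A, B nonempty in Z/pZ.
|A| = 4, |B| = 3, p = 17.
CD lower bound = min(17, 4 + 3 - 1) = min(17, 6) = 6.
Compute A + B mod 17 directly:
a = 8: 8+10=1, 8+14=5, 8+16=7
a = 11: 11+10=4, 11+14=8, 11+16=10
a = 14: 14+10=7, 14+14=11, 14+16=13
a = 15: 15+10=8, 15+14=12, 15+16=14
A + B = {1, 4, 5, 7, 8, 10, 11, 12, 13, 14}, so |A + B| = 10.
Verify: 10 ≥ 6? Yes ✓.

CD lower bound = 6, actual |A + B| = 10.


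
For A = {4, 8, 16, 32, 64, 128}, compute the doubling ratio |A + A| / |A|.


|A| = 6.
Compute A + A by enumerating all 36 pairs.
A + A = {8, 12, 16, 20, 24, 32, 36, 40, 48, 64, 68, 72, 80, 96, 128, 132, 136, 144, 160, 192, 256}, so |A + A| = 21.
K = |A + A| / |A| = 21/6 = 7/2 ≈ 3.5000.
Reference: AP of size 6 gives K = 11/6 ≈ 1.8333; a fully generic set of size 6 gives K ≈ 3.5000.

|A| = 6, |A + A| = 21, K = 21/6 = 7/2.


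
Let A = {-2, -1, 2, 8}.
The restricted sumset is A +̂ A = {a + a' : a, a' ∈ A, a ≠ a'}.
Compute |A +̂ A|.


Restricted sumset: A +̂ A = {a + a' : a ∈ A, a' ∈ A, a ≠ a'}.
Equivalently, take A + A and drop any sum 2a that is achievable ONLY as a + a for a ∈ A (i.e. sums representable only with equal summands).
Enumerate pairs (a, a') with a < a' (symmetric, so each unordered pair gives one sum; this covers all a ≠ a'):
  -2 + -1 = -3
  -2 + 2 = 0
  -2 + 8 = 6
  -1 + 2 = 1
  -1 + 8 = 7
  2 + 8 = 10
Collected distinct sums: {-3, 0, 1, 6, 7, 10}
|A +̂ A| = 6
(Reference bound: |A +̂ A| ≥ 2|A| - 3 for |A| ≥ 2, with |A| = 4 giving ≥ 5.)

|A +̂ A| = 6


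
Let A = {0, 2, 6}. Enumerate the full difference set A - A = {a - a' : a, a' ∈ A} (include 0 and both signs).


A - A = {a - a' : a, a' ∈ A}.
Compute a - a' for each ordered pair (a, a'):
a = 0: 0-0=0, 0-2=-2, 0-6=-6
a = 2: 2-0=2, 2-2=0, 2-6=-4
a = 6: 6-0=6, 6-2=4, 6-6=0
Collecting distinct values (and noting 0 appears from a-a):
A - A = {-6, -4, -2, 0, 2, 4, 6}
|A - A| = 7

A - A = {-6, -4, -2, 0, 2, 4, 6}


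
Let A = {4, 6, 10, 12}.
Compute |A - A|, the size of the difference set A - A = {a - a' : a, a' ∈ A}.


A - A = {a - a' : a, a' ∈ A}; |A| = 4.
Bounds: 2|A|-1 ≤ |A - A| ≤ |A|² - |A| + 1, i.e. 7 ≤ |A - A| ≤ 13.
Note: 0 ∈ A - A always (from a - a). The set is symmetric: if d ∈ A - A then -d ∈ A - A.
Enumerate nonzero differences d = a - a' with a > a' (then include -d):
Positive differences: {2, 4, 6, 8}
Full difference set: {0} ∪ (positive diffs) ∪ (negative diffs).
|A - A| = 1 + 2·4 = 9 (matches direct enumeration: 9).

|A - A| = 9


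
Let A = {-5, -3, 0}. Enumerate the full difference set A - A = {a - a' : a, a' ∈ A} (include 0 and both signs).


A - A = {a - a' : a, a' ∈ A}.
Compute a - a' for each ordered pair (a, a'):
a = -5: -5--5=0, -5--3=-2, -5-0=-5
a = -3: -3--5=2, -3--3=0, -3-0=-3
a = 0: 0--5=5, 0--3=3, 0-0=0
Collecting distinct values (and noting 0 appears from a-a):
A - A = {-5, -3, -2, 0, 2, 3, 5}
|A - A| = 7

A - A = {-5, -3, -2, 0, 2, 3, 5}


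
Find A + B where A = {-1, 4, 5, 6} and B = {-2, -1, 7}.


A + B = {a + b : a ∈ A, b ∈ B}.
Enumerate all |A|·|B| = 4·3 = 12 pairs (a, b) and collect distinct sums.
a = -1: -1+-2=-3, -1+-1=-2, -1+7=6
a = 4: 4+-2=2, 4+-1=3, 4+7=11
a = 5: 5+-2=3, 5+-1=4, 5+7=12
a = 6: 6+-2=4, 6+-1=5, 6+7=13
Collecting distinct sums: A + B = {-3, -2, 2, 3, 4, 5, 6, 11, 12, 13}
|A + B| = 10

A + B = {-3, -2, 2, 3, 4, 5, 6, 11, 12, 13}


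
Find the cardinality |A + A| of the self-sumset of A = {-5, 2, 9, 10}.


A + A = {a + a' : a, a' ∈ A}; |A| = 4.
General bounds: 2|A| - 1 ≤ |A + A| ≤ |A|(|A|+1)/2, i.e. 7 ≤ |A + A| ≤ 10.
Lower bound 2|A|-1 is attained iff A is an arithmetic progression.
Enumerate sums a + a' for a ≤ a' (symmetric, so this suffices):
a = -5: -5+-5=-10, -5+2=-3, -5+9=4, -5+10=5
a = 2: 2+2=4, 2+9=11, 2+10=12
a = 9: 9+9=18, 9+10=19
a = 10: 10+10=20
Distinct sums: {-10, -3, 4, 5, 11, 12, 18, 19, 20}
|A + A| = 9

|A + A| = 9


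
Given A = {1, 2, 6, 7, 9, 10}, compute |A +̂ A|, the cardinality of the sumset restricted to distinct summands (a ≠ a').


Restricted sumset: A +̂ A = {a + a' : a ∈ A, a' ∈ A, a ≠ a'}.
Equivalently, take A + A and drop any sum 2a that is achievable ONLY as a + a for a ∈ A (i.e. sums representable only with equal summands).
Enumerate pairs (a, a') with a < a' (symmetric, so each unordered pair gives one sum; this covers all a ≠ a'):
  1 + 2 = 3
  1 + 6 = 7
  1 + 7 = 8
  1 + 9 = 10
  1 + 10 = 11
  2 + 6 = 8
  2 + 7 = 9
  2 + 9 = 11
  2 + 10 = 12
  6 + 7 = 13
  6 + 9 = 15
  6 + 10 = 16
  7 + 9 = 16
  7 + 10 = 17
  9 + 10 = 19
Collected distinct sums: {3, 7, 8, 9, 10, 11, 12, 13, 15, 16, 17, 19}
|A +̂ A| = 12
(Reference bound: |A +̂ A| ≥ 2|A| - 3 for |A| ≥ 2, with |A| = 6 giving ≥ 9.)

|A +̂ A| = 12


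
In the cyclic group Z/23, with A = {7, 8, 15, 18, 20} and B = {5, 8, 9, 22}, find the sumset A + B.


Work in Z/23Z: reduce every sum a + b modulo 23.
Enumerate all 20 pairs:
a = 7: 7+5=12, 7+8=15, 7+9=16, 7+22=6
a = 8: 8+5=13, 8+8=16, 8+9=17, 8+22=7
a = 15: 15+5=20, 15+8=0, 15+9=1, 15+22=14
a = 18: 18+5=0, 18+8=3, 18+9=4, 18+22=17
a = 20: 20+5=2, 20+8=5, 20+9=6, 20+22=19
Distinct residues collected: {0, 1, 2, 3, 4, 5, 6, 7, 12, 13, 14, 15, 16, 17, 19, 20}
|A + B| = 16 (out of 23 total residues).

A + B = {0, 1, 2, 3, 4, 5, 6, 7, 12, 13, 14, 15, 16, 17, 19, 20}


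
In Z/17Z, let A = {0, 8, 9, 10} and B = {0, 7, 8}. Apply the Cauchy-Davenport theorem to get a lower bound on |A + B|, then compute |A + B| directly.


Cauchy-Davenport: |A + B| ≥ min(p, |A| + |B| - 1) for A, B nonempty in Z/pZ.
|A| = 4, |B| = 3, p = 17.
CD lower bound = min(17, 4 + 3 - 1) = min(17, 6) = 6.
Compute A + B mod 17 directly:
a = 0: 0+0=0, 0+7=7, 0+8=8
a = 8: 8+0=8, 8+7=15, 8+8=16
a = 9: 9+0=9, 9+7=16, 9+8=0
a = 10: 10+0=10, 10+7=0, 10+8=1
A + B = {0, 1, 7, 8, 9, 10, 15, 16}, so |A + B| = 8.
Verify: 8 ≥ 6? Yes ✓.

CD lower bound = 6, actual |A + B| = 8.


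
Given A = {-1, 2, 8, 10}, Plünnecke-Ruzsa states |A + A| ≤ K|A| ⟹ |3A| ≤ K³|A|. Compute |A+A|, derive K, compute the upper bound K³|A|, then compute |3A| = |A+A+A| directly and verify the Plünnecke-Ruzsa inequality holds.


|A| = 4.
Step 1: Compute A + A by enumerating all 16 pairs.
A + A = {-2, 1, 4, 7, 9, 10, 12, 16, 18, 20}, so |A + A| = 10.
Step 2: Doubling constant K = |A + A|/|A| = 10/4 = 10/4 ≈ 2.5000.
Step 3: Plünnecke-Ruzsa gives |3A| ≤ K³·|A| = (2.5000)³ · 4 ≈ 62.5000.
Step 4: Compute 3A = A + A + A directly by enumerating all triples (a,b,c) ∈ A³; |3A| = 19.
Step 5: Check 19 ≤ 62.5000? Yes ✓.

K = 10/4, Plünnecke-Ruzsa bound K³|A| ≈ 62.5000, |3A| = 19, inequality holds.


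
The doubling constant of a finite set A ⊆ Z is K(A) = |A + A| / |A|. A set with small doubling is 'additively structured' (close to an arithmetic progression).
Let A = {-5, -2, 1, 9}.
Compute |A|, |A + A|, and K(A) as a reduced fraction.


|A| = 4.
Compute A + A by enumerating all 16 pairs.
A + A = {-10, -7, -4, -1, 2, 4, 7, 10, 18}, so |A + A| = 9.
K = |A + A| / |A| = 9/4 (already in lowest terms) ≈ 2.2500.
Reference: AP of size 4 gives K = 7/4 ≈ 1.7500; a fully generic set of size 4 gives K ≈ 2.5000.

|A| = 4, |A + A| = 9, K = 9/4.


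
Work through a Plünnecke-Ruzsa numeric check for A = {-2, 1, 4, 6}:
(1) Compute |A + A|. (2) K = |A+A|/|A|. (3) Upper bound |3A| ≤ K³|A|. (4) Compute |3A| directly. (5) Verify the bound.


|A| = 4.
Step 1: Compute A + A by enumerating all 16 pairs.
A + A = {-4, -1, 2, 4, 5, 7, 8, 10, 12}, so |A + A| = 9.
Step 2: Doubling constant K = |A + A|/|A| = 9/4 = 9/4 ≈ 2.2500.
Step 3: Plünnecke-Ruzsa gives |3A| ≤ K³·|A| = (2.2500)³ · 4 ≈ 45.5625.
Step 4: Compute 3A = A + A + A directly by enumerating all triples (a,b,c) ∈ A³; |3A| = 16.
Step 5: Check 16 ≤ 45.5625? Yes ✓.

K = 9/4, Plünnecke-Ruzsa bound K³|A| ≈ 45.5625, |3A| = 16, inequality holds.


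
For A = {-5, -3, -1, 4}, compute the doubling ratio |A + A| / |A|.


|A| = 4.
Compute A + A by enumerating all 16 pairs.
A + A = {-10, -8, -6, -4, -2, -1, 1, 3, 8}, so |A + A| = 9.
K = |A + A| / |A| = 9/4 (already in lowest terms) ≈ 2.2500.
Reference: AP of size 4 gives K = 7/4 ≈ 1.7500; a fully generic set of size 4 gives K ≈ 2.5000.

|A| = 4, |A + A| = 9, K = 9/4.


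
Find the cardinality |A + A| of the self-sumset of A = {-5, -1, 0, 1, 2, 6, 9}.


A + A = {a + a' : a, a' ∈ A}; |A| = 7.
General bounds: 2|A| - 1 ≤ |A + A| ≤ |A|(|A|+1)/2, i.e. 13 ≤ |A + A| ≤ 28.
Lower bound 2|A|-1 is attained iff A is an arithmetic progression.
Enumerate sums a + a' for a ≤ a' (symmetric, so this suffices):
a = -5: -5+-5=-10, -5+-1=-6, -5+0=-5, -5+1=-4, -5+2=-3, -5+6=1, -5+9=4
a = -1: -1+-1=-2, -1+0=-1, -1+1=0, -1+2=1, -1+6=5, -1+9=8
a = 0: 0+0=0, 0+1=1, 0+2=2, 0+6=6, 0+9=9
a = 1: 1+1=2, 1+2=3, 1+6=7, 1+9=10
a = 2: 2+2=4, 2+6=8, 2+9=11
a = 6: 6+6=12, 6+9=15
a = 9: 9+9=18
Distinct sums: {-10, -6, -5, -4, -3, -2, -1, 0, 1, 2, 3, 4, 5, 6, 7, 8, 9, 10, 11, 12, 15, 18}
|A + A| = 22

|A + A| = 22


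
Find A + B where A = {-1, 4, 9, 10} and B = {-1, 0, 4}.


A + B = {a + b : a ∈ A, b ∈ B}.
Enumerate all |A|·|B| = 4·3 = 12 pairs (a, b) and collect distinct sums.
a = -1: -1+-1=-2, -1+0=-1, -1+4=3
a = 4: 4+-1=3, 4+0=4, 4+4=8
a = 9: 9+-1=8, 9+0=9, 9+4=13
a = 10: 10+-1=9, 10+0=10, 10+4=14
Collecting distinct sums: A + B = {-2, -1, 3, 4, 8, 9, 10, 13, 14}
|A + B| = 9

A + B = {-2, -1, 3, 4, 8, 9, 10, 13, 14}


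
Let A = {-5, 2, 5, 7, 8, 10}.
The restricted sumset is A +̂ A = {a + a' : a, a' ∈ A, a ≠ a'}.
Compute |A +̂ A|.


Restricted sumset: A +̂ A = {a + a' : a ∈ A, a' ∈ A, a ≠ a'}.
Equivalently, take A + A and drop any sum 2a that is achievable ONLY as a + a for a ∈ A (i.e. sums representable only with equal summands).
Enumerate pairs (a, a') with a < a' (symmetric, so each unordered pair gives one sum; this covers all a ≠ a'):
  -5 + 2 = -3
  -5 + 5 = 0
  -5 + 7 = 2
  -5 + 8 = 3
  -5 + 10 = 5
  2 + 5 = 7
  2 + 7 = 9
  2 + 8 = 10
  2 + 10 = 12
  5 + 7 = 12
  5 + 8 = 13
  5 + 10 = 15
  7 + 8 = 15
  7 + 10 = 17
  8 + 10 = 18
Collected distinct sums: {-3, 0, 2, 3, 5, 7, 9, 10, 12, 13, 15, 17, 18}
|A +̂ A| = 13
(Reference bound: |A +̂ A| ≥ 2|A| - 3 for |A| ≥ 2, with |A| = 6 giving ≥ 9.)

|A +̂ A| = 13


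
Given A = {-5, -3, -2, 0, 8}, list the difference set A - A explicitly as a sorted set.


A - A = {a - a' : a, a' ∈ A}.
Compute a - a' for each ordered pair (a, a'):
a = -5: -5--5=0, -5--3=-2, -5--2=-3, -5-0=-5, -5-8=-13
a = -3: -3--5=2, -3--3=0, -3--2=-1, -3-0=-3, -3-8=-11
a = -2: -2--5=3, -2--3=1, -2--2=0, -2-0=-2, -2-8=-10
a = 0: 0--5=5, 0--3=3, 0--2=2, 0-0=0, 0-8=-8
a = 8: 8--5=13, 8--3=11, 8--2=10, 8-0=8, 8-8=0
Collecting distinct values (and noting 0 appears from a-a):
A - A = {-13, -11, -10, -8, -5, -3, -2, -1, 0, 1, 2, 3, 5, 8, 10, 11, 13}
|A - A| = 17

A - A = {-13, -11, -10, -8, -5, -3, -2, -1, 0, 1, 2, 3, 5, 8, 10, 11, 13}


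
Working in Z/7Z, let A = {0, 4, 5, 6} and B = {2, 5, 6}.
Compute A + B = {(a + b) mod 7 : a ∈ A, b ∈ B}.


Work in Z/7Z: reduce every sum a + b modulo 7.
Enumerate all 12 pairs:
a = 0: 0+2=2, 0+5=5, 0+6=6
a = 4: 4+2=6, 4+5=2, 4+6=3
a = 5: 5+2=0, 5+5=3, 5+6=4
a = 6: 6+2=1, 6+5=4, 6+6=5
Distinct residues collected: {0, 1, 2, 3, 4, 5, 6}
|A + B| = 7 (out of 7 total residues).

A + B = {0, 1, 2, 3, 4, 5, 6}


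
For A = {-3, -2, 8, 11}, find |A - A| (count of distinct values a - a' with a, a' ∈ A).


A - A = {a - a' : a, a' ∈ A}; |A| = 4.
Bounds: 2|A|-1 ≤ |A - A| ≤ |A|² - |A| + 1, i.e. 7 ≤ |A - A| ≤ 13.
Note: 0 ∈ A - A always (from a - a). The set is symmetric: if d ∈ A - A then -d ∈ A - A.
Enumerate nonzero differences d = a - a' with a > a' (then include -d):
Positive differences: {1, 3, 10, 11, 13, 14}
Full difference set: {0} ∪ (positive diffs) ∪ (negative diffs).
|A - A| = 1 + 2·6 = 13 (matches direct enumeration: 13).

|A - A| = 13


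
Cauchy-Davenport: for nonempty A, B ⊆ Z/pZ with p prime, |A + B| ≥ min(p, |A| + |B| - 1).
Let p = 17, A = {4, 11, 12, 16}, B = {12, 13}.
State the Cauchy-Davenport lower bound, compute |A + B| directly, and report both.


Cauchy-Davenport: |A + B| ≥ min(p, |A| + |B| - 1) for A, B nonempty in Z/pZ.
|A| = 4, |B| = 2, p = 17.
CD lower bound = min(17, 4 + 2 - 1) = min(17, 5) = 5.
Compute A + B mod 17 directly:
a = 4: 4+12=16, 4+13=0
a = 11: 11+12=6, 11+13=7
a = 12: 12+12=7, 12+13=8
a = 16: 16+12=11, 16+13=12
A + B = {0, 6, 7, 8, 11, 12, 16}, so |A + B| = 7.
Verify: 7 ≥ 5? Yes ✓.

CD lower bound = 5, actual |A + B| = 7.


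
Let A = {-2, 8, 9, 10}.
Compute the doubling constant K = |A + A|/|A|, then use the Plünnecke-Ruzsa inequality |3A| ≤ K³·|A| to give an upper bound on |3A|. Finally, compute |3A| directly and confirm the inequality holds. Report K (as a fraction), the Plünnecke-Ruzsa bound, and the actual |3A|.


|A| = 4.
Step 1: Compute A + A by enumerating all 16 pairs.
A + A = {-4, 6, 7, 8, 16, 17, 18, 19, 20}, so |A + A| = 9.
Step 2: Doubling constant K = |A + A|/|A| = 9/4 = 9/4 ≈ 2.2500.
Step 3: Plünnecke-Ruzsa gives |3A| ≤ K³·|A| = (2.2500)³ · 4 ≈ 45.5625.
Step 4: Compute 3A = A + A + A directly by enumerating all triples (a,b,c) ∈ A³; |3A| = 16.
Step 5: Check 16 ≤ 45.5625? Yes ✓.

K = 9/4, Plünnecke-Ruzsa bound K³|A| ≈ 45.5625, |3A| = 16, inequality holds.


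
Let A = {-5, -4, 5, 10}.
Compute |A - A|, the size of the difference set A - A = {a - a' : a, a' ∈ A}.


A - A = {a - a' : a, a' ∈ A}; |A| = 4.
Bounds: 2|A|-1 ≤ |A - A| ≤ |A|² - |A| + 1, i.e. 7 ≤ |A - A| ≤ 13.
Note: 0 ∈ A - A always (from a - a). The set is symmetric: if d ∈ A - A then -d ∈ A - A.
Enumerate nonzero differences d = a - a' with a > a' (then include -d):
Positive differences: {1, 5, 9, 10, 14, 15}
Full difference set: {0} ∪ (positive diffs) ∪ (negative diffs).
|A - A| = 1 + 2·6 = 13 (matches direct enumeration: 13).

|A - A| = 13


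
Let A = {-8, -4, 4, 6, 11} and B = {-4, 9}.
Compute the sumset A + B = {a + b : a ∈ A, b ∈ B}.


A + B = {a + b : a ∈ A, b ∈ B}.
Enumerate all |A|·|B| = 5·2 = 10 pairs (a, b) and collect distinct sums.
a = -8: -8+-4=-12, -8+9=1
a = -4: -4+-4=-8, -4+9=5
a = 4: 4+-4=0, 4+9=13
a = 6: 6+-4=2, 6+9=15
a = 11: 11+-4=7, 11+9=20
Collecting distinct sums: A + B = {-12, -8, 0, 1, 2, 5, 7, 13, 15, 20}
|A + B| = 10

A + B = {-12, -8, 0, 1, 2, 5, 7, 13, 15, 20}


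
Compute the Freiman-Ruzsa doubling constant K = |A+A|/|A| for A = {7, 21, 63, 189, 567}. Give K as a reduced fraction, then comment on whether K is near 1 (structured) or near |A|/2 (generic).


|A| = 5.
Compute A + A by enumerating all 25 pairs.
A + A = {14, 28, 42, 70, 84, 126, 196, 210, 252, 378, 574, 588, 630, 756, 1134}, so |A + A| = 15.
K = |A + A| / |A| = 15/5 = 3/1 ≈ 3.0000.
Reference: AP of size 5 gives K = 9/5 ≈ 1.8000; a fully generic set of size 5 gives K ≈ 3.0000.

|A| = 5, |A + A| = 15, K = 15/5 = 3/1.


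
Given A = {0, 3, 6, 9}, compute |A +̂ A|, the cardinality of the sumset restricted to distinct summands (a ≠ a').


Restricted sumset: A +̂ A = {a + a' : a ∈ A, a' ∈ A, a ≠ a'}.
Equivalently, take A + A and drop any sum 2a that is achievable ONLY as a + a for a ∈ A (i.e. sums representable only with equal summands).
Enumerate pairs (a, a') with a < a' (symmetric, so each unordered pair gives one sum; this covers all a ≠ a'):
  0 + 3 = 3
  0 + 6 = 6
  0 + 9 = 9
  3 + 6 = 9
  3 + 9 = 12
  6 + 9 = 15
Collected distinct sums: {3, 6, 9, 12, 15}
|A +̂ A| = 5
(Reference bound: |A +̂ A| ≥ 2|A| - 3 for |A| ≥ 2, with |A| = 4 giving ≥ 5.)

|A +̂ A| = 5


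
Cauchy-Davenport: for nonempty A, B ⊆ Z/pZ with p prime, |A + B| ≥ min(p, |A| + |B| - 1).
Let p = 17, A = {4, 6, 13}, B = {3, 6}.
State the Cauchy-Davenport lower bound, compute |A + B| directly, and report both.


Cauchy-Davenport: |A + B| ≥ min(p, |A| + |B| - 1) for A, B nonempty in Z/pZ.
|A| = 3, |B| = 2, p = 17.
CD lower bound = min(17, 3 + 2 - 1) = min(17, 4) = 4.
Compute A + B mod 17 directly:
a = 4: 4+3=7, 4+6=10
a = 6: 6+3=9, 6+6=12
a = 13: 13+3=16, 13+6=2
A + B = {2, 7, 9, 10, 12, 16}, so |A + B| = 6.
Verify: 6 ≥ 4? Yes ✓.

CD lower bound = 4, actual |A + B| = 6.


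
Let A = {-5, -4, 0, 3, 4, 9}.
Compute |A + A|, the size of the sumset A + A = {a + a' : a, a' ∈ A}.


A + A = {a + a' : a, a' ∈ A}; |A| = 6.
General bounds: 2|A| - 1 ≤ |A + A| ≤ |A|(|A|+1)/2, i.e. 11 ≤ |A + A| ≤ 21.
Lower bound 2|A|-1 is attained iff A is an arithmetic progression.
Enumerate sums a + a' for a ≤ a' (symmetric, so this suffices):
a = -5: -5+-5=-10, -5+-4=-9, -5+0=-5, -5+3=-2, -5+4=-1, -5+9=4
a = -4: -4+-4=-8, -4+0=-4, -4+3=-1, -4+4=0, -4+9=5
a = 0: 0+0=0, 0+3=3, 0+4=4, 0+9=9
a = 3: 3+3=6, 3+4=7, 3+9=12
a = 4: 4+4=8, 4+9=13
a = 9: 9+9=18
Distinct sums: {-10, -9, -8, -5, -4, -2, -1, 0, 3, 4, 5, 6, 7, 8, 9, 12, 13, 18}
|A + A| = 18

|A + A| = 18


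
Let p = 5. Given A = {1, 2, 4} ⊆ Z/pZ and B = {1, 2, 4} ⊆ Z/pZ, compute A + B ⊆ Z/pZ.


Work in Z/5Z: reduce every sum a + b modulo 5.
Enumerate all 9 pairs:
a = 1: 1+1=2, 1+2=3, 1+4=0
a = 2: 2+1=3, 2+2=4, 2+4=1
a = 4: 4+1=0, 4+2=1, 4+4=3
Distinct residues collected: {0, 1, 2, 3, 4}
|A + B| = 5 (out of 5 total residues).

A + B = {0, 1, 2, 3, 4}


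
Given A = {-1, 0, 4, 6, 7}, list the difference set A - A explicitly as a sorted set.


A - A = {a - a' : a, a' ∈ A}.
Compute a - a' for each ordered pair (a, a'):
a = -1: -1--1=0, -1-0=-1, -1-4=-5, -1-6=-7, -1-7=-8
a = 0: 0--1=1, 0-0=0, 0-4=-4, 0-6=-6, 0-7=-7
a = 4: 4--1=5, 4-0=4, 4-4=0, 4-6=-2, 4-7=-3
a = 6: 6--1=7, 6-0=6, 6-4=2, 6-6=0, 6-7=-1
a = 7: 7--1=8, 7-0=7, 7-4=3, 7-6=1, 7-7=0
Collecting distinct values (and noting 0 appears from a-a):
A - A = {-8, -7, -6, -5, -4, -3, -2, -1, 0, 1, 2, 3, 4, 5, 6, 7, 8}
|A - A| = 17

A - A = {-8, -7, -6, -5, -4, -3, -2, -1, 0, 1, 2, 3, 4, 5, 6, 7, 8}


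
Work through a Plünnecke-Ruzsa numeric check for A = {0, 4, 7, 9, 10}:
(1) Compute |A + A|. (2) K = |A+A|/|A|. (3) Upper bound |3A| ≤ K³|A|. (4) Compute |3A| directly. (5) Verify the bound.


|A| = 5.
Step 1: Compute A + A by enumerating all 25 pairs.
A + A = {0, 4, 7, 8, 9, 10, 11, 13, 14, 16, 17, 18, 19, 20}, so |A + A| = 14.
Step 2: Doubling constant K = |A + A|/|A| = 14/5 = 14/5 ≈ 2.8000.
Step 3: Plünnecke-Ruzsa gives |3A| ≤ K³·|A| = (2.8000)³ · 5 ≈ 109.7600.
Step 4: Compute 3A = A + A + A directly by enumerating all triples (a,b,c) ∈ A³; |3A| = 26.
Step 5: Check 26 ≤ 109.7600? Yes ✓.

K = 14/5, Plünnecke-Ruzsa bound K³|A| ≈ 109.7600, |3A| = 26, inequality holds.


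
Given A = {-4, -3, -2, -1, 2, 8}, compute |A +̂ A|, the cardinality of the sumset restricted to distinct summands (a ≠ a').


Restricted sumset: A +̂ A = {a + a' : a ∈ A, a' ∈ A, a ≠ a'}.
Equivalently, take A + A and drop any sum 2a that is achievable ONLY as a + a for a ∈ A (i.e. sums representable only with equal summands).
Enumerate pairs (a, a') with a < a' (symmetric, so each unordered pair gives one sum; this covers all a ≠ a'):
  -4 + -3 = -7
  -4 + -2 = -6
  -4 + -1 = -5
  -4 + 2 = -2
  -4 + 8 = 4
  -3 + -2 = -5
  -3 + -1 = -4
  -3 + 2 = -1
  -3 + 8 = 5
  -2 + -1 = -3
  -2 + 2 = 0
  -2 + 8 = 6
  -1 + 2 = 1
  -1 + 8 = 7
  2 + 8 = 10
Collected distinct sums: {-7, -6, -5, -4, -3, -2, -1, 0, 1, 4, 5, 6, 7, 10}
|A +̂ A| = 14
(Reference bound: |A +̂ A| ≥ 2|A| - 3 for |A| ≥ 2, with |A| = 6 giving ≥ 9.)

|A +̂ A| = 14


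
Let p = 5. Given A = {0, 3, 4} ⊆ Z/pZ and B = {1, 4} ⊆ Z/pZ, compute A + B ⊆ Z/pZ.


Work in Z/5Z: reduce every sum a + b modulo 5.
Enumerate all 6 pairs:
a = 0: 0+1=1, 0+4=4
a = 3: 3+1=4, 3+4=2
a = 4: 4+1=0, 4+4=3
Distinct residues collected: {0, 1, 2, 3, 4}
|A + B| = 5 (out of 5 total residues).

A + B = {0, 1, 2, 3, 4}


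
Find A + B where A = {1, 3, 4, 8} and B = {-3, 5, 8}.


A + B = {a + b : a ∈ A, b ∈ B}.
Enumerate all |A|·|B| = 4·3 = 12 pairs (a, b) and collect distinct sums.
a = 1: 1+-3=-2, 1+5=6, 1+8=9
a = 3: 3+-3=0, 3+5=8, 3+8=11
a = 4: 4+-3=1, 4+5=9, 4+8=12
a = 8: 8+-3=5, 8+5=13, 8+8=16
Collecting distinct sums: A + B = {-2, 0, 1, 5, 6, 8, 9, 11, 12, 13, 16}
|A + B| = 11

A + B = {-2, 0, 1, 5, 6, 8, 9, 11, 12, 13, 16}


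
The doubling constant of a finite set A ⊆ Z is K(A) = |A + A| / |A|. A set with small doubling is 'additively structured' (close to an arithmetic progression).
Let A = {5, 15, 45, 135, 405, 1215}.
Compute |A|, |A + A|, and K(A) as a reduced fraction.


|A| = 6.
Compute A + A by enumerating all 36 pairs.
A + A = {10, 20, 30, 50, 60, 90, 140, 150, 180, 270, 410, 420, 450, 540, 810, 1220, 1230, 1260, 1350, 1620, 2430}, so |A + A| = 21.
K = |A + A| / |A| = 21/6 = 7/2 ≈ 3.5000.
Reference: AP of size 6 gives K = 11/6 ≈ 1.8333; a fully generic set of size 6 gives K ≈ 3.5000.

|A| = 6, |A + A| = 21, K = 21/6 = 7/2.


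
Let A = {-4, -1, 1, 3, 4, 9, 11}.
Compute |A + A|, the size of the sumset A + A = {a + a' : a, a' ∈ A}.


A + A = {a + a' : a, a' ∈ A}; |A| = 7.
General bounds: 2|A| - 1 ≤ |A + A| ≤ |A|(|A|+1)/2, i.e. 13 ≤ |A + A| ≤ 28.
Lower bound 2|A|-1 is attained iff A is an arithmetic progression.
Enumerate sums a + a' for a ≤ a' (symmetric, so this suffices):
a = -4: -4+-4=-8, -4+-1=-5, -4+1=-3, -4+3=-1, -4+4=0, -4+9=5, -4+11=7
a = -1: -1+-1=-2, -1+1=0, -1+3=2, -1+4=3, -1+9=8, -1+11=10
a = 1: 1+1=2, 1+3=4, 1+4=5, 1+9=10, 1+11=12
a = 3: 3+3=6, 3+4=7, 3+9=12, 3+11=14
a = 4: 4+4=8, 4+9=13, 4+11=15
a = 9: 9+9=18, 9+11=20
a = 11: 11+11=22
Distinct sums: {-8, -5, -3, -2, -1, 0, 2, 3, 4, 5, 6, 7, 8, 10, 12, 13, 14, 15, 18, 20, 22}
|A + A| = 21

|A + A| = 21


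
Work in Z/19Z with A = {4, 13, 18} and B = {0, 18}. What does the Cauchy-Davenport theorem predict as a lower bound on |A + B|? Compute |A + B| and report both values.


Cauchy-Davenport: |A + B| ≥ min(p, |A| + |B| - 1) for A, B nonempty in Z/pZ.
|A| = 3, |B| = 2, p = 19.
CD lower bound = min(19, 3 + 2 - 1) = min(19, 4) = 4.
Compute A + B mod 19 directly:
a = 4: 4+0=4, 4+18=3
a = 13: 13+0=13, 13+18=12
a = 18: 18+0=18, 18+18=17
A + B = {3, 4, 12, 13, 17, 18}, so |A + B| = 6.
Verify: 6 ≥ 4? Yes ✓.

CD lower bound = 4, actual |A + B| = 6.


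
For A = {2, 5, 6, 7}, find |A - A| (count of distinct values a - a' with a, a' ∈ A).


A - A = {a - a' : a, a' ∈ A}; |A| = 4.
Bounds: 2|A|-1 ≤ |A - A| ≤ |A|² - |A| + 1, i.e. 7 ≤ |A - A| ≤ 13.
Note: 0 ∈ A - A always (from a - a). The set is symmetric: if d ∈ A - A then -d ∈ A - A.
Enumerate nonzero differences d = a - a' with a > a' (then include -d):
Positive differences: {1, 2, 3, 4, 5}
Full difference set: {0} ∪ (positive diffs) ∪ (negative diffs).
|A - A| = 1 + 2·5 = 11 (matches direct enumeration: 11).

|A - A| = 11


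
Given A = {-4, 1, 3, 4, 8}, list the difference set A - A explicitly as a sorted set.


A - A = {a - a' : a, a' ∈ A}.
Compute a - a' for each ordered pair (a, a'):
a = -4: -4--4=0, -4-1=-5, -4-3=-7, -4-4=-8, -4-8=-12
a = 1: 1--4=5, 1-1=0, 1-3=-2, 1-4=-3, 1-8=-7
a = 3: 3--4=7, 3-1=2, 3-3=0, 3-4=-1, 3-8=-5
a = 4: 4--4=8, 4-1=3, 4-3=1, 4-4=0, 4-8=-4
a = 8: 8--4=12, 8-1=7, 8-3=5, 8-4=4, 8-8=0
Collecting distinct values (and noting 0 appears from a-a):
A - A = {-12, -8, -7, -5, -4, -3, -2, -1, 0, 1, 2, 3, 4, 5, 7, 8, 12}
|A - A| = 17

A - A = {-12, -8, -7, -5, -4, -3, -2, -1, 0, 1, 2, 3, 4, 5, 7, 8, 12}


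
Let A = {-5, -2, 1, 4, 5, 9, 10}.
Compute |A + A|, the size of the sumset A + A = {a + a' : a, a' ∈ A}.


A + A = {a + a' : a, a' ∈ A}; |A| = 7.
General bounds: 2|A| - 1 ≤ |A + A| ≤ |A|(|A|+1)/2, i.e. 13 ≤ |A + A| ≤ 28.
Lower bound 2|A|-1 is attained iff A is an arithmetic progression.
Enumerate sums a + a' for a ≤ a' (symmetric, so this suffices):
a = -5: -5+-5=-10, -5+-2=-7, -5+1=-4, -5+4=-1, -5+5=0, -5+9=4, -5+10=5
a = -2: -2+-2=-4, -2+1=-1, -2+4=2, -2+5=3, -2+9=7, -2+10=8
a = 1: 1+1=2, 1+4=5, 1+5=6, 1+9=10, 1+10=11
a = 4: 4+4=8, 4+5=9, 4+9=13, 4+10=14
a = 5: 5+5=10, 5+9=14, 5+10=15
a = 9: 9+9=18, 9+10=19
a = 10: 10+10=20
Distinct sums: {-10, -7, -4, -1, 0, 2, 3, 4, 5, 6, 7, 8, 9, 10, 11, 13, 14, 15, 18, 19, 20}
|A + A| = 21

|A + A| = 21


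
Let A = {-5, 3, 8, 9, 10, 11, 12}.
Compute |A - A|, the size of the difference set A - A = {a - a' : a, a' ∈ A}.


A - A = {a - a' : a, a' ∈ A}; |A| = 7.
Bounds: 2|A|-1 ≤ |A - A| ≤ |A|² - |A| + 1, i.e. 13 ≤ |A - A| ≤ 43.
Note: 0 ∈ A - A always (from a - a). The set is symmetric: if d ∈ A - A then -d ∈ A - A.
Enumerate nonzero differences d = a - a' with a > a' (then include -d):
Positive differences: {1, 2, 3, 4, 5, 6, 7, 8, 9, 13, 14, 15, 16, 17}
Full difference set: {0} ∪ (positive diffs) ∪ (negative diffs).
|A - A| = 1 + 2·14 = 29 (matches direct enumeration: 29).

|A - A| = 29


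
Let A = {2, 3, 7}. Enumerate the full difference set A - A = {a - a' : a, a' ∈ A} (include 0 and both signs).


A - A = {a - a' : a, a' ∈ A}.
Compute a - a' for each ordered pair (a, a'):
a = 2: 2-2=0, 2-3=-1, 2-7=-5
a = 3: 3-2=1, 3-3=0, 3-7=-4
a = 7: 7-2=5, 7-3=4, 7-7=0
Collecting distinct values (and noting 0 appears from a-a):
A - A = {-5, -4, -1, 0, 1, 4, 5}
|A - A| = 7

A - A = {-5, -4, -1, 0, 1, 4, 5}


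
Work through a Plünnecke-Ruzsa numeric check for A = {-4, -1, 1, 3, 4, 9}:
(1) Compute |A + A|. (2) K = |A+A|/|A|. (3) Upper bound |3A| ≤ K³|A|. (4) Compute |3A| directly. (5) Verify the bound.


|A| = 6.
Step 1: Compute A + A by enumerating all 36 pairs.
A + A = {-8, -5, -3, -2, -1, 0, 2, 3, 4, 5, 6, 7, 8, 10, 12, 13, 18}, so |A + A| = 17.
Step 2: Doubling constant K = |A + A|/|A| = 17/6 = 17/6 ≈ 2.8333.
Step 3: Plünnecke-Ruzsa gives |3A| ≤ K³·|A| = (2.8333)³ · 6 ≈ 136.4722.
Step 4: Compute 3A = A + A + A directly by enumerating all triples (a,b,c) ∈ A³; |3A| = 31.
Step 5: Check 31 ≤ 136.4722? Yes ✓.

K = 17/6, Plünnecke-Ruzsa bound K³|A| ≈ 136.4722, |3A| = 31, inequality holds.
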